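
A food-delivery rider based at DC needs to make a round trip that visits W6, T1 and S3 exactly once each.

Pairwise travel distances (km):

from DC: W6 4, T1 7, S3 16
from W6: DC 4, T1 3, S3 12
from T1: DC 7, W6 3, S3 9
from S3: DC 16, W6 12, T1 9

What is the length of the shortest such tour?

Shortest round trip = 32 km.

With 3 stops there are 3!/2 = 3 distinct round trips (a route and its reverse cost the same).
DC-W6-T1-S3-DC: 4+3+9+16 = 32
DC-W6-S3-T1-DC: 4+12+9+7 = 32
DC-T1-W6-S3-DC: 7+3+12+16 = 38
The minimum is 32.
One optimal route: DC → W6 → T1 → S3 → DC (or its reverse).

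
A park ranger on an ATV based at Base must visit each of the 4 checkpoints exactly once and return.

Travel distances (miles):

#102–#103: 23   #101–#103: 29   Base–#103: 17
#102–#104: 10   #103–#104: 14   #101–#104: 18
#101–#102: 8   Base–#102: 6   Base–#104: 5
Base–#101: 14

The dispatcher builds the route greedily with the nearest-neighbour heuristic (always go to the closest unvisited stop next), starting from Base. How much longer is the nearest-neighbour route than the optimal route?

The nearest-neighbour route is 7 miles longer than optimal.

Base: #104=5, #102=6, #101=14, #103=17 ⇒ #104
#104: #102=10, #103=14, #101=18 ⇒ #102
#102: #101=8, #103=23 ⇒ #101
#101: #103=29 ⇒ #103
NN route Base → #104 → #102 → #101 → #103 → Base costs 69.
Optimal: Base → #102 → #101 → #103 → #104 → Base costs 62 (by enumerating all 12 distinct tours).
Excess = 69 − 62 = 7.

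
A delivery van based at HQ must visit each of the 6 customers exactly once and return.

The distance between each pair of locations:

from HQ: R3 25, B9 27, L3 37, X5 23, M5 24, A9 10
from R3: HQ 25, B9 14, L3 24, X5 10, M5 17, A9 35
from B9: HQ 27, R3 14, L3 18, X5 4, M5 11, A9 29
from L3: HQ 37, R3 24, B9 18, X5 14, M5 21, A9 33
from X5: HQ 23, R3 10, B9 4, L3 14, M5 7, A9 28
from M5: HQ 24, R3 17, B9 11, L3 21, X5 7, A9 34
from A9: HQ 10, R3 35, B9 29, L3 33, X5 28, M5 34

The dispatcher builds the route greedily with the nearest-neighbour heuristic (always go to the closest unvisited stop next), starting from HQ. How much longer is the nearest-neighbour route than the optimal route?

17 longer than the optimal tour.

HQ: A9=10, X5=23, M5=24, R3=25, B9=27, L3=37 ⇒ A9
A9: X5=28, B9=29, L3=33, M5=34, R3=35 ⇒ X5
X5: B9=4, M5=7, R3=10, L3=14 ⇒ B9
B9: M5=11, R3=14, L3=18 ⇒ M5
M5: R3=17, L3=21 ⇒ R3
R3: L3=24 ⇒ L3
NN route HQ → A9 → X5 → B9 → M5 → R3 → L3 → HQ costs 131.
Optimal: HQ → R3 → B9 → X5 → M5 → L3 → A9 → HQ costs 114 (by enumerating all 360 distinct tours).
Excess = 131 − 114 = 17.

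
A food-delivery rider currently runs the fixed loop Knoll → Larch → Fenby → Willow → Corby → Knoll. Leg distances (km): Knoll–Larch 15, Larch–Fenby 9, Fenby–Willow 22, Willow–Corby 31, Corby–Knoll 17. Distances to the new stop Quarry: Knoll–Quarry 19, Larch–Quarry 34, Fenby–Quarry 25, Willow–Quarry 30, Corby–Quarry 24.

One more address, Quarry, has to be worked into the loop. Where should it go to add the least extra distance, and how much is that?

Insertion cost between consecutive stops i–j is d(i,Quarry) + d(Quarry,j) − d(i,j):
  between Knoll and Larch: 19 + 34 − 15 = 38
  between Larch and Fenby: 34 + 25 − 9 = 50
  between Fenby and Willow: 25 + 30 − 22 = 33
  between Willow and Corby: 30 + 24 − 31 = 23
  between Corby and Knoll: 24 + 19 − 17 = 26
Cheapest insertion is between Willow and Corby, adding 23.
New total = 94 + 23 = 117.

Adding 23 km by placing Quarry on the Willow–Corby leg.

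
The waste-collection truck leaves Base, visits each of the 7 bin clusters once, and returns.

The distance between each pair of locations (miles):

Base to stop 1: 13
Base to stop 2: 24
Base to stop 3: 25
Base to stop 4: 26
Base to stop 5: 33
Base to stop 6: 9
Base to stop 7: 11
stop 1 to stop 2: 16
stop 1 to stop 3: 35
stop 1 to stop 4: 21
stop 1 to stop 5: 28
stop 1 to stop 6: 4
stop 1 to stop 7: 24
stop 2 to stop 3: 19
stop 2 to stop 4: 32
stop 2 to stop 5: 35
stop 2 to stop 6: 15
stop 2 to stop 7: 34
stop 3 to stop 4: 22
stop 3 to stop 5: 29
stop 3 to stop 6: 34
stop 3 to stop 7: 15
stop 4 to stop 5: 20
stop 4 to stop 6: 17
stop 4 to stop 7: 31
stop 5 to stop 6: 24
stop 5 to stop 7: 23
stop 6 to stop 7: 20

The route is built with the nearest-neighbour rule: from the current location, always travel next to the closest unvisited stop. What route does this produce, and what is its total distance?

132 miles along Base → stop 6 → stop 1 → stop 2 → stop 3 → stop 7 → stop 5 → stop 4 → Base.

From Base: distances to unvisited — stop 6=9, stop 7=11, stop 1=13, stop 2=24, stop 3=25, stop 4=26, stop 5=33. Nearest is stop 6 (9).
From stop 6: distances to unvisited — stop 1=4, stop 2=15, stop 4=17, stop 7=20, stop 5=24, stop 3=34. Nearest is stop 1 (4).
From stop 1: distances to unvisited — stop 2=16, stop 4=21, stop 7=24, stop 5=28, stop 3=35. Nearest is stop 2 (16).
From stop 2: distances to unvisited — stop 3=19, stop 4=32, stop 7=34, stop 5=35. Nearest is stop 3 (19).
From stop 3: distances to unvisited — stop 7=15, stop 4=22, stop 5=29. Nearest is stop 7 (15).
From stop 7: distances to unvisited — stop 5=23, stop 4=31. Nearest is stop 5 (23).
From stop 5: distances to unvisited — stop 4=20. Nearest is stop 4 (20).
Return stop 4→Base: 26.
Total = 9 + 4 + 16 + 19 + 15 + 23 + 20 + 26 = 132.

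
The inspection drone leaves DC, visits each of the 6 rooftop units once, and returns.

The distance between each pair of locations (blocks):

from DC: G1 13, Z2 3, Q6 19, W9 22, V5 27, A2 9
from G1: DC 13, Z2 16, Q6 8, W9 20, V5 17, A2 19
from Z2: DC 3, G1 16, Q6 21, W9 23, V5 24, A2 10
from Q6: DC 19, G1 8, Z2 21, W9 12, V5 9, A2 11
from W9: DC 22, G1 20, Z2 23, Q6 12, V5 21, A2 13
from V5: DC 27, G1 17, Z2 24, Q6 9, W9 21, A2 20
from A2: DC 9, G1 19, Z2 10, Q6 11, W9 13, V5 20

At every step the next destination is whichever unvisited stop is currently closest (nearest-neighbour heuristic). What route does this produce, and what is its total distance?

From DC: distances to unvisited — Z2=3, A2=9, G1=13, Q6=19, W9=22, V5=27. Nearest is Z2 (3).
From Z2: distances to unvisited — A2=10, G1=16, Q6=21, W9=23, V5=24. Nearest is A2 (10).
From A2: distances to unvisited — Q6=11, W9=13, G1=19, V5=20. Nearest is Q6 (11).
From Q6: distances to unvisited — G1=8, V5=9, W9=12. Nearest is G1 (8).
From G1: distances to unvisited — V5=17, W9=20. Nearest is V5 (17).
From V5: distances to unvisited — W9=21. Nearest is W9 (21).
Return W9→DC: 22.
Total = 3 + 10 + 11 + 8 + 17 + 21 + 22 = 92.

Total distance 92 blocks via the nearest-neighbour route DC → Z2 → A2 → Q6 → G1 → V5 → W9 → DC.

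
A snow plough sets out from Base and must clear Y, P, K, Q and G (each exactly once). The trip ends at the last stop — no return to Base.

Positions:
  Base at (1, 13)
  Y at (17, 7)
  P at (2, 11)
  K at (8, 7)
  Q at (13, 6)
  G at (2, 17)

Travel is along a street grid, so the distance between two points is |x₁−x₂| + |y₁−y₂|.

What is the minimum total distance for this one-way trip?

32 — the minimum one-way total.

There are 5! = 120 possible orderings.
Base → Y → P → K → Q → G: 22+19+10+6+22 = 79
Base → Y → P → K → G → Q: 22+19+10+16+22 = 89
Base → Y → P → Q → K → G: 22+19+16+6+16 = 79
Base → Y → P → Q → G → K: 22+19+16+22+16 = 95
Base → Y → P → G → K → Q: 22+19+6+16+6 = 69
Base → Y → P → G → Q → K: 22+19+6+22+6 = 75
Base → Y → K → P → Q → G: 22+9+10+16+22 = 79
Base → Y → K → P → G → Q: 22+9+10+6+22 = 69
Base → Y → K → Q → P → G: 22+9+6+16+6 = 59
Base → Y → K → Q → G → P: 22+9+6+22+6 = 65
Base → Y → K → G → P → Q: 22+9+16+6+16 = 69
Base → Y → K → G → Q → P: 22+9+16+22+16 = 85
Base → Y → Q → P → K → G: 22+5+16+10+16 = 69
Base → Y → Q → P → G → K: 22+5+16+6+16 = 65
… (106 more)
Base → G → P → K → Q → Y: 5+6+10+6+5 = 32  ← best
The minimum is 32.
One shortest path: Base → G → P → K → Q → Y.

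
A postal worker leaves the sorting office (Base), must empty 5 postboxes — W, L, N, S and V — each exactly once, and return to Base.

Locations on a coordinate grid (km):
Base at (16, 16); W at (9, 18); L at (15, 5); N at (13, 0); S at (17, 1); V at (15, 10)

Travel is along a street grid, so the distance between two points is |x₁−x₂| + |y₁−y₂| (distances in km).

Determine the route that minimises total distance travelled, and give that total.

Shortest round trip = 54 km.

With 5 stops there are 5!/2 = 60 distinct round trips (a route and its reverse cost the same).
Base → W → L → N → S → V → Base: 9+19+7+5+11+7 = 58
Base → W → L → N → V → S → Base: 9+19+7+12+11+16 = 74
Base → W → L → S → N → V → Base: 9+19+6+5+12+7 = 58
Base → W → L → S → V → N → Base: 9+19+6+11+12+19 = 76
Base → W → L → V → N → S → Base: 9+19+5+12+5+16 = 66
Base → W → L → V → S → N → Base: 9+19+5+11+5+19 = 68
Base → W → N → L → S → V → Base: 9+22+7+6+11+7 = 62
Base → W → N → L → V → S → Base: 9+22+7+5+11+16 = 70
Base → W → N → S → L → V → Base: 9+22+5+6+5+7 = 54
Base → W → N → S → V → L → Base: 9+22+5+11+5+12 = 64
Base → W → N → V → L → S → Base: 9+22+12+5+6+16 = 70
Base → W → N → V → S → L → Base: 9+22+12+11+6+12 = 72
Base → W → S → L → N → V → Base: 9+25+6+7+12+7 = 66
Base → W → S → L → V → N → Base: 9+25+6+5+12+19 = 76
… (46 more)
The minimum is 54.
One optimal route: Base → W → N → S → L → V → Base (or its reverse).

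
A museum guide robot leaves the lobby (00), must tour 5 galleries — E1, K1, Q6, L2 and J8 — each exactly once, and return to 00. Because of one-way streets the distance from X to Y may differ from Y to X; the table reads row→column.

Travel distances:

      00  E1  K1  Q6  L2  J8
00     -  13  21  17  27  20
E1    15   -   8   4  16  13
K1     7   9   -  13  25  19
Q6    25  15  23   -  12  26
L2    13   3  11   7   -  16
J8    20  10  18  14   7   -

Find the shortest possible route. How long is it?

00→E1→K1→Q6→L2→J8→00: 13+8+13+12+16+20 = 82
00→E1→K1→Q6→J8→L2→00: 13+8+13+26+7+13 = 80
00→E1→K1→L2→Q6→J8→00: 13+8+25+7+26+20 = 99
00→E1→K1→L2→J8→Q6→00: 13+8+25+16+14+25 = 101
00→E1→K1→J8→Q6→L2→00: 13+8+19+14+12+13 = 79
00→E1→K1→J8→L2→Q6→00: 13+8+19+7+7+25 = 79
00→E1→Q6→K1→L2→J8→00: 13+4+23+25+16+20 = 101
00→E1→Q6→K1→J8→L2→00: 13+4+23+19+7+13 = 79
00→E1→Q6→L2→K1→J8→00: 13+4+12+11+19+20 = 79
00→E1→Q6→L2→J8→K1→00: 13+4+12+16+18+7 = 70
00→E1→Q6→J8→K1→L2→00: 13+4+26+18+25+13 = 99
00→E1→Q6→J8→L2→K1→00: 13+4+26+7+11+7 = 68
00→E1→L2→K1→Q6→J8→00: 13+16+11+13+26+20 = 99
00→E1→L2→K1→J8→Q6→00: 13+16+11+19+14+25 = 98
… (106 more)
00→J8→E1→Q6→L2→K1→00: 20+10+4+12+11+7 = 64  ← best
The minimum is 64.
One optimal route: 00 → J8 → E1 → Q6 → L2 → K1 → 00.

Shortest round trip = 64.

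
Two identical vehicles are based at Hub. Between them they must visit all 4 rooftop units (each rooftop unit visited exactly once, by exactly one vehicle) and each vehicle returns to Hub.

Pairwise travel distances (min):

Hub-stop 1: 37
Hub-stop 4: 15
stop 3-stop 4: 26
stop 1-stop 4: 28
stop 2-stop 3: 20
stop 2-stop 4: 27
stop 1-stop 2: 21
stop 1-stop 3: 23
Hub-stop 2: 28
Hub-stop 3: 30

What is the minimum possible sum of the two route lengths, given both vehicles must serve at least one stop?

132 min — the smallest possible combined total.

Check every non-empty split of the stops between the two vehicles; for each half take its own optimal tour:
  {stop 1} + {stop 2, stop 3, stop 4}: 74 + 89 = 163
  {stop 2} + {stop 1, stop 3, stop 4}: 56 + 96 = 152
  {stop 1, stop 2} + {stop 3, stop 4}: 86 + 71 = 157
  {stop 3} + {stop 1, stop 2, stop 4}: 60 + 92 = 152
  {stop 1, stop 3} + {stop 2, stop 4}: 90 + 70 = 160
  {stop 2, stop 3} + {stop 1, stop 4}: 78 + 80 = 158
  … (7 splits in total)
  {stop 1, stop 2, stop 3} + {stop 4}: 102 + 30 = 132  ← best
Best: vehicle 1 Hub → stop 2 → stop 1 → stop 3 → Hub = 102; vehicle 2 Hub → stop 4 → Hub = 30; combined 132.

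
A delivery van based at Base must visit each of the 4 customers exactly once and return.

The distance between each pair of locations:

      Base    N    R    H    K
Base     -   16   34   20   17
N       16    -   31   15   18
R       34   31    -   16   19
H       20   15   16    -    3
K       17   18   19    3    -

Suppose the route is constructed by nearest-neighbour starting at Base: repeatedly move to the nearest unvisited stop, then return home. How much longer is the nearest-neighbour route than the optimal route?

Base: N=16, K=17, H=20, R=34 ⇒ N
N: H=15, K=18, R=31 ⇒ H
H: K=3, R=16 ⇒ K
K: R=19 ⇒ R
NN route Base → N → H → K → R → Base costs 87.
Optimal: Base → N → R → H → K → Base costs 83 (by enumerating all 12 distinct tours).
Excess = 87 − 83 = 4.

The nearest-neighbour route is 4 longer than optimal.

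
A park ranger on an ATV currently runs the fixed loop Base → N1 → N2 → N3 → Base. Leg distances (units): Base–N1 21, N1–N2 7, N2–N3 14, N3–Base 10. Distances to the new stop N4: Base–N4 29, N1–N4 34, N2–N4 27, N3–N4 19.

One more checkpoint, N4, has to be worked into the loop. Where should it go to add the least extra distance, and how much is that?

Insertion cost between consecutive stops i–j is d(i,N4) + d(N4,j) − d(i,j):
  between Base and N1: 29 + 34 − 21 = 42
  between N1 and N2: 34 + 27 − 7 = 54
  between N2 and N3: 27 + 19 − 14 = 32
  between N3 and Base: 19 + 29 − 10 = 38
Cheapest insertion is between N2 and N3, adding 32.
New total = 52 + 32 = 84.

+32 — insert N4 between N2 and N3.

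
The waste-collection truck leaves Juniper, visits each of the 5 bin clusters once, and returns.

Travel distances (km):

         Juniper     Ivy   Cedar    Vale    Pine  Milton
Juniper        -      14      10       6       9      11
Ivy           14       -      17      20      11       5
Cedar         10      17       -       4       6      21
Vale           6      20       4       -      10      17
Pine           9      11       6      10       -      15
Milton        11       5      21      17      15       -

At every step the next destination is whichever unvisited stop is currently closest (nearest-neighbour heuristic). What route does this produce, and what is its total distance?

43 km along Juniper → Vale → Cedar → Pine → Ivy → Milton → Juniper.

Juniper → [Vale:6 / Pine:9 / Cedar:10 / Milton:11 / Ivy:14] → Vale (6)
Vale → [Cedar:4 / Pine:10 / Milton:17 / Ivy:20] → Cedar (4)
Cedar → [Pine:6 / Ivy:17 / Milton:21] → Pine (6)
Pine → [Ivy:11 / Milton:15] → Ivy (11)
Ivy → [Milton:5] → Milton (5)
Return Milton→Juniper: 11.
Total = 6 + 4 + 6 + 11 + 5 + 11 = 43.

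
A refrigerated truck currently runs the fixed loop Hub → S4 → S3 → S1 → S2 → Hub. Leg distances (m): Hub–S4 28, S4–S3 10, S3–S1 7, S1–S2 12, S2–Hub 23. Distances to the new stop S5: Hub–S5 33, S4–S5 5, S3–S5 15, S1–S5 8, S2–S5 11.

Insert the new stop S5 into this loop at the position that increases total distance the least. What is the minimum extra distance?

+7 m — insert S5 between S1 and S2.

Insertion cost between consecutive stops i–j is d(i,S5) + d(S5,j) − d(i,j):
  between Hub and S4: 33 + 5 − 28 = 10
  between S4 and S3: 5 + 15 − 10 = 10
  between S3 and S1: 15 + 8 − 7 = 16
  between S1 and S2: 8 + 11 − 12 = 7
  between S2 and Hub: 11 + 33 − 23 = 21
Cheapest insertion is between S1 and S2, adding 7.
New total = 80 + 7 = 87.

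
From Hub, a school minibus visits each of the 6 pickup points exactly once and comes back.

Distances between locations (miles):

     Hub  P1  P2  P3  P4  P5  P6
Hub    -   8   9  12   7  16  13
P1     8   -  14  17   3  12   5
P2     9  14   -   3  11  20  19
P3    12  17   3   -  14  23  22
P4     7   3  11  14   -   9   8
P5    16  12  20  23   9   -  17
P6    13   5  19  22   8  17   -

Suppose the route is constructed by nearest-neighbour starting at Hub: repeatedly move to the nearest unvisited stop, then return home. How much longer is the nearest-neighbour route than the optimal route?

From Hub: P4=7, P1=8, P2=9, P3=12, P6=13, P5=16 → choose P4 (7).
From P4: P1=3, P6=8, P5=9, P2=11, P3=14 → choose P1 (3).
From P1: P6=5, P5=12, P2=14, P3=17 → choose P6 (5).
From P6: P5=17, P2=19, P3=22 → choose P5 (17).
From P5: P2=20, P3=23 → choose P2 (20).
From P2: P3=3 → choose P3 (3).
NN route Hub → P4 → P1 → P6 → P5 → P2 → P3 → Hub costs 67.
Optimal: Hub → P1 → P6 → P4 → P5 → P2 → P3 → Hub costs 65 (by enumerating all 360 distinct tours).
Excess = 67 − 65 = 2.

The nearest-neighbour route is 2 miles longer than optimal.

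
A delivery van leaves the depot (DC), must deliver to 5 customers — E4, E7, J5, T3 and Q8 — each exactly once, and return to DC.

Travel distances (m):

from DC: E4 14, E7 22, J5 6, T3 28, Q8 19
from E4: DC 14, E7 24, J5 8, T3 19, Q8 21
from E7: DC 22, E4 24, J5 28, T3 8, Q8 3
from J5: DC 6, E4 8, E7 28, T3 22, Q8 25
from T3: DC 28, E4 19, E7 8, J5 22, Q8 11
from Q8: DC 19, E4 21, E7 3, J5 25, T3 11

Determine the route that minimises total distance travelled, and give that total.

With 5 stops there are 5!/2 = 60 distinct round trips (a route and its reverse cost the same).
DC - E4 - E7 - J5 - T3 - Q8 - DC: 14+24+28+22+11+19 = 118
DC - E4 - E7 - J5 - Q8 - T3 - DC: 14+24+28+25+11+28 = 130
DC - E4 - E7 - T3 - J5 - Q8 - DC: 14+24+8+22+25+19 = 112
DC - E4 - E7 - T3 - Q8 - J5 - DC: 14+24+8+11+25+6 = 88
DC - E4 - E7 - Q8 - J5 - T3 - DC: 14+24+3+25+22+28 = 116
DC - E4 - E7 - Q8 - T3 - J5 - DC: 14+24+3+11+22+6 = 80
DC - E4 - J5 - E7 - T3 - Q8 - DC: 14+8+28+8+11+19 = 88
DC - E4 - J5 - E7 - Q8 - T3 - DC: 14+8+28+3+11+28 = 92
DC - E4 - J5 - T3 - E7 - Q8 - DC: 14+8+22+8+3+19 = 74
DC - E4 - J5 - T3 - Q8 - E7 - DC: 14+8+22+11+3+22 = 80
DC - E4 - J5 - Q8 - E7 - T3 - DC: 14+8+25+3+8+28 = 86
DC - E4 - J5 - Q8 - T3 - E7 - DC: 14+8+25+11+8+22 = 88
DC - E4 - T3 - E7 - J5 - Q8 - DC: 14+19+8+28+25+19 = 113
DC - E4 - T3 - E7 - Q8 - J5 - DC: 14+19+8+3+25+6 = 75
… (46 more)
DC - J5 - E4 - T3 - E7 - Q8 - DC: 6+8+19+8+3+19 = 63  ← best
The minimum is 63.
One optimal route: DC → J5 → E4 → T3 → E7 → Q8 → DC (or its reverse).

Shortest round trip = 63 m.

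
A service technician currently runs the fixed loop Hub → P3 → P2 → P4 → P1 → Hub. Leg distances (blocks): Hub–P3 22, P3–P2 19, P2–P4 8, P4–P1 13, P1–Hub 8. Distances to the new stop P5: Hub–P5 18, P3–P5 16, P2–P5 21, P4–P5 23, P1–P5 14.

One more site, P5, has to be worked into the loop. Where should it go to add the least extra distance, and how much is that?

Insertion cost between consecutive stops i–j is d(i,P5) + d(P5,j) − d(i,j):
  between Hub and P3: 18 + 16 − 22 = 12
  between P3 and P2: 16 + 21 − 19 = 18
  between P2 and P4: 21 + 23 − 8 = 36
  between P4 and P1: 23 + 14 − 13 = 24
  between P1 and Hub: 14 + 18 − 8 = 24
Cheapest insertion is between Hub and P3, adding 12.
New total = 70 + 12 = 82.

Minimum extra distance: 12 blocks, inserting P5 between Hub and P3.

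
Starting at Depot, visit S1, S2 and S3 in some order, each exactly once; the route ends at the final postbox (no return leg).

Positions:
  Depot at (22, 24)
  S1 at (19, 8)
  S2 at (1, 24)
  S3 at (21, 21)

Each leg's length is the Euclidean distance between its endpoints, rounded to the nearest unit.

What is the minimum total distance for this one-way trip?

Minimum one-way distance = 40.

There are 3! = 6 possible orderings.
Depot→S1→S2→S3: 16+24+20 = 60
Depot→S1→S3→S2: 16+13+20 = 49
Depot→S2→S1→S3: 21+24+13 = 58
Depot→S2→S3→S1: 21+20+13 = 54
Depot→S3→S1→S2: 3+13+24 = 40
Depot→S3→S2→S1: 3+20+24 = 47
The minimum is 40.
One shortest path: Depot → S3 → S1 → S2.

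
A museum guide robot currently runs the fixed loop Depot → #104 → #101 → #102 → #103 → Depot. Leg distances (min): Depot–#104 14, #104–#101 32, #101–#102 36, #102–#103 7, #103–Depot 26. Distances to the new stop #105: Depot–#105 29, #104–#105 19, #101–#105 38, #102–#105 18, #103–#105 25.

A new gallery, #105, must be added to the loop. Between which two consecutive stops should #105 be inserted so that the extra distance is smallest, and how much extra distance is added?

Minimum extra distance: 20 min, inserting #105 between #101 and #102.

Insertion cost between consecutive stops i–j is d(i,#105) + d(#105,j) − d(i,j):
  between Depot and #104: 29 + 19 − 14 = 34
  between #104 and #101: 19 + 38 − 32 = 25
  between #101 and #102: 38 + 18 − 36 = 20
  between #102 and #103: 18 + 25 − 7 = 36
  between #103 and Depot: 25 + 29 − 26 = 28
Cheapest insertion is between #101 and #102, adding 20.
New total = 115 + 20 = 135.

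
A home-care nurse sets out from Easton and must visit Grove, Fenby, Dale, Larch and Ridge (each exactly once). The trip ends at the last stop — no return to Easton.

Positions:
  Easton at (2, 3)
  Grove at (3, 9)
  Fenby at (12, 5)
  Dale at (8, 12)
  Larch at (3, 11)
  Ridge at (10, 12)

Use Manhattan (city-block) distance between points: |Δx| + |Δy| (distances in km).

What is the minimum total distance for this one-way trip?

There are 5! = 120 possible orderings.
Easton → Grove → Fenby → Dale → Larch → Ridge: 7+13+11+6+8 = 45
Easton → Grove → Fenby → Dale → Ridge → Larch: 7+13+11+2+8 = 41
Easton → Grove → Fenby → Larch → Dale → Ridge: 7+13+15+6+2 = 43
Easton → Grove → Fenby → Larch → Ridge → Dale: 7+13+15+8+2 = 45
Easton → Grove → Fenby → Ridge → Dale → Larch: 7+13+9+2+6 = 37
Easton → Grove → Fenby → Ridge → Larch → Dale: 7+13+9+8+6 = 43
Easton → Grove → Dale → Fenby → Larch → Ridge: 7+8+11+15+8 = 49
Easton → Grove → Dale → Fenby → Ridge → Larch: 7+8+11+9+8 = 43
Easton → Grove → Dale → Larch → Fenby → Ridge: 7+8+6+15+9 = 45
Easton → Grove → Dale → Larch → Ridge → Fenby: 7+8+6+8+9 = 38
Easton → Grove → Dale → Ridge → Fenby → Larch: 7+8+2+9+15 = 41
Easton → Grove → Dale → Ridge → Larch → Fenby: 7+8+2+8+15 = 40
Easton → Grove → Larch → Fenby → Dale → Ridge: 7+2+15+11+2 = 37
Easton → Grove → Larch → Fenby → Ridge → Dale: 7+2+15+9+2 = 35
… (106 more)
Easton → Grove → Larch → Dale → Ridge → Fenby: 7+2+6+2+9 = 26  ← best
The minimum is 26.
One shortest path: Easton → Grove → Larch → Dale → Ridge → Fenby.

26 km — the minimum one-way total.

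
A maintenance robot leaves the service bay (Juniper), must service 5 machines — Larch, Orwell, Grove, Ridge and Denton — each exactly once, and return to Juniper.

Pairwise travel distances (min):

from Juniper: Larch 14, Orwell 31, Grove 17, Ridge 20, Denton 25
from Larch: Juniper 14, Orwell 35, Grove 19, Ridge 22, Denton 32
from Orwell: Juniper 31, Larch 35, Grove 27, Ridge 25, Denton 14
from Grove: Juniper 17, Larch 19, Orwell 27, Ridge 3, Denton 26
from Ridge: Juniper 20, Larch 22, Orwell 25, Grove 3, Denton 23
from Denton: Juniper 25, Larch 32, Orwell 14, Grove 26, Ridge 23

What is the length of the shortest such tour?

100 min — the shortest possible round trip.

Juniper→Larch→Orwell→Grove→Ridge→Denton→Juniper: 14+35+27+3+23+25 = 127
Juniper→Larch→Orwell→Grove→Denton→Ridge→Juniper: 14+35+27+26+23+20 = 145
Juniper→Larch→Orwell→Ridge→Grove→Denton→Juniper: 14+35+25+3+26+25 = 128
Juniper→Larch→Orwell→Ridge→Denton→Grove→Juniper: 14+35+25+23+26+17 = 140
Juniper→Larch→Orwell→Denton→Grove→Ridge→Juniper: 14+35+14+26+3+20 = 112
Juniper→Larch→Orwell→Denton→Ridge→Grove→Juniper: 14+35+14+23+3+17 = 106
Juniper→Larch→Grove→Orwell→Ridge→Denton→Juniper: 14+19+27+25+23+25 = 133
Juniper→Larch→Grove→Orwell→Denton→Ridge→Juniper: 14+19+27+14+23+20 = 117
Juniper→Larch→Grove→Ridge→Orwell→Denton→Juniper: 14+19+3+25+14+25 = 100
Juniper→Larch→Grove→Ridge→Denton→Orwell→Juniper: 14+19+3+23+14+31 = 104
Juniper→Larch→Grove→Denton→Orwell→Ridge→Juniper: 14+19+26+14+25+20 = 118
Juniper→Larch→Grove→Denton→Ridge→Orwell→Juniper: 14+19+26+23+25+31 = 138
Juniper→Larch→Ridge→Orwell→Grove→Denton→Juniper: 14+22+25+27+26+25 = 139
Juniper→Larch→Ridge→Orwell→Denton→Grove→Juniper: 14+22+25+14+26+17 = 118
… (46 more)
The minimum is 100.
One optimal route: Juniper → Larch → Grove → Ridge → Orwell → Denton → Juniper (or its reverse).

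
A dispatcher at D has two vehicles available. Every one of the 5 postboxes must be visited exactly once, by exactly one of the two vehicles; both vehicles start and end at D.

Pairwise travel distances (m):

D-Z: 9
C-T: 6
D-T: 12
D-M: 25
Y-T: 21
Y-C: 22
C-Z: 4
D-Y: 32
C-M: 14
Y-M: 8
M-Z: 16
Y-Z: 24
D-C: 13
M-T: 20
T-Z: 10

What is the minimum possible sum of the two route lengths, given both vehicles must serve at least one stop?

Try each way of splitting the stops between the two vehicles (each non-empty) and, for each split, find the best tour for each vehicle:
  {Y} + {C, M, T, Z}: 64 + 57 = 121
  {C} + {Y, M, T, Z}: 26 + 66 = 92
  {Y, C} + {M, T, Z}: 67 + 57 = 124
  {M} + {Y, C, T, Z}: 50 + 68 = 118
  {Y, M} + {C, T, Z}: 65 + 31 = 96
  {C, M} + {Y, T, Z}: 52 + 66 = 118
  … (15 splits in total)
  {Y, C, M, T} + {Z}: 68 + 18 = 86  ← best
Best: vehicle 1 D → C → M → Y → T → D = 68; vehicle 2 D → Z → D = 18; combined 86.

Minimum combined distance: 86 m.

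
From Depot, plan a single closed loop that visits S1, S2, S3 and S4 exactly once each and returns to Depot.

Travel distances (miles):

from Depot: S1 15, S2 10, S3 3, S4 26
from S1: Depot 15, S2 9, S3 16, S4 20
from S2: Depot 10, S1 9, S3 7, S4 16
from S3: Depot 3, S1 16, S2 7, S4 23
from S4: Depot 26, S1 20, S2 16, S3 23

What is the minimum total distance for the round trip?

Shortest round trip = 61 miles.

There are 12 distinct closed tours to check (reversals are equivalent).
Depot→S1→S2→S3→S4→Depot: 15+9+7+23+26 = 80
Depot→S1→S2→S4→S3→Depot: 15+9+16+23+3 = 66
Depot→S1→S3→S2→S4→Depot: 15+16+7+16+26 = 80
Depot→S1→S3→S4→S2→Depot: 15+16+23+16+10 = 80
Depot→S1→S4→S2→S3→Depot: 15+20+16+7+3 = 61
Depot→S1→S4→S3→S2→Depot: 15+20+23+7+10 = 75
Depot→S2→S1→S3→S4→Depot: 10+9+16+23+26 = 84
Depot→S2→S1→S4→S3→Depot: 10+9+20+23+3 = 65
Depot→S2→S3→S1→S4→Depot: 10+7+16+20+26 = 79
Depot→S2→S4→S1→S3→Depot: 10+16+20+16+3 = 65
Depot→S3→S1→S2→S4→Depot: 3+16+9+16+26 = 70
Depot→S3→S2→S1→S4→Depot: 3+7+9+20+26 = 65
The minimum is 61.
One optimal route: Depot → S1 → S4 → S2 → S3 → Depot (or its reverse).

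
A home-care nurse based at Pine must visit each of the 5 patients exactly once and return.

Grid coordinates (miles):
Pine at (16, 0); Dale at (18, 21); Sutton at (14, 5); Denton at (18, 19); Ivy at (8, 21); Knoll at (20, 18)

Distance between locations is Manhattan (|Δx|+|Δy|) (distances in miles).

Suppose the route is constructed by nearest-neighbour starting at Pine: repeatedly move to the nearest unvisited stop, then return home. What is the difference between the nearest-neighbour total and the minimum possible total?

10 miles longer than the optimal tour.

From Pine: Sutton=7, Denton=21, Knoll=22, Dale=23, Ivy=29 → choose Sutton (7).
From Sutton: Denton=18, Knoll=19, Dale=20, Ivy=22 → choose Denton (18).
From Denton: Dale=2, Knoll=3, Ivy=12 → choose Dale (2).
From Dale: Knoll=5, Ivy=10 → choose Knoll (5).
From Knoll: Ivy=15 → choose Ivy (15).
NN route Pine → Sutton → Denton → Dale → Knoll → Ivy → Pine costs 76.
Optimal: Pine → Sutton → Ivy → Dale → Denton → Knoll → Pine costs 66 (by enumerating all 60 distinct tours).
Excess = 76 − 66 = 10.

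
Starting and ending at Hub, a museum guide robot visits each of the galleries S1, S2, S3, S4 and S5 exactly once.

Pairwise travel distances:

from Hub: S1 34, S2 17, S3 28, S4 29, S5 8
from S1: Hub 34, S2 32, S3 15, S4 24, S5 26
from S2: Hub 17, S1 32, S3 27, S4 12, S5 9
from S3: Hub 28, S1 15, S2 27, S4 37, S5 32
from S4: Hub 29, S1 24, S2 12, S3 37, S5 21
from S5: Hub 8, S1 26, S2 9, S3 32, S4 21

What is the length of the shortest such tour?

Minimum total distance: 96.

There are 60 distinct closed tours to check (reversals are equivalent).
Hub→S1→S2→S3→S4→S5→Hub: 34+32+27+37+21+8 = 159
Hub→S1→S2→S3→S5→S4→Hub: 34+32+27+32+21+29 = 175
Hub→S1→S2→S4→S3→S5→Hub: 34+32+12+37+32+8 = 155
Hub→S1→S2→S4→S5→S3→Hub: 34+32+12+21+32+28 = 159
Hub→S1→S2→S5→S3→S4→Hub: 34+32+9+32+37+29 = 173
Hub→S1→S2→S5→S4→S3→Hub: 34+32+9+21+37+28 = 161
Hub→S1→S3→S2→S4→S5→Hub: 34+15+27+12+21+8 = 117
Hub→S1→S3→S2→S5→S4→Hub: 34+15+27+9+21+29 = 135
Hub→S1→S3→S4→S2→S5→Hub: 34+15+37+12+9+8 = 115
Hub→S1→S3→S4→S5→S2→Hub: 34+15+37+21+9+17 = 133
Hub→S1→S3→S5→S2→S4→Hub: 34+15+32+9+12+29 = 131
Hub→S1→S3→S5→S4→S2→Hub: 34+15+32+21+12+17 = 131
Hub→S1→S4→S2→S3→S5→Hub: 34+24+12+27+32+8 = 137
Hub→S1→S4→S2→S5→S3→Hub: 34+24+12+9+32+28 = 139
… (46 more)
Hub→S3→S1→S4→S2→S5→Hub: 28+15+24+12+9+8 = 96  ← best
The minimum is 96.
One optimal route: Hub → S3 → S1 → S4 → S2 → S5 → Hub (or its reverse).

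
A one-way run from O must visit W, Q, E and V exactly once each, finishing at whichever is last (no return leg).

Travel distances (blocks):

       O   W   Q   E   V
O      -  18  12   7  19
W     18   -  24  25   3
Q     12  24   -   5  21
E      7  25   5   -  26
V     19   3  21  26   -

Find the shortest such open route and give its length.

Minimum one-way distance = 36 blocks.

There are 4! = 24 possible orderings.
O → W → Q → E → V: 18+24+5+26 = 73
O → W → Q → V → E: 18+24+21+26 = 89
O → W → E → Q → V: 18+25+5+21 = 69
O → W → E → V → Q: 18+25+26+21 = 90
O → W → V → Q → E: 18+3+21+5 = 47
O → W → V → E → Q: 18+3+26+5 = 52
O → Q → W → E → V: 12+24+25+26 = 87
O → Q → W → V → E: 12+24+3+26 = 65
O → Q → E → W → V: 12+5+25+3 = 45
O → Q → E → V → W: 12+5+26+3 = 46
O → Q → V → W → E: 12+21+3+25 = 61
O → Q → V → E → W: 12+21+26+25 = 84
O → E → W → Q → V: 7+25+24+21 = 77
O → E → W → V → Q: 7+25+3+21 = 56
… (10 more)
O → E → Q → V → W: 7+5+21+3 = 36  ← best
The minimum is 36.
One shortest path: O → E → Q → V → W.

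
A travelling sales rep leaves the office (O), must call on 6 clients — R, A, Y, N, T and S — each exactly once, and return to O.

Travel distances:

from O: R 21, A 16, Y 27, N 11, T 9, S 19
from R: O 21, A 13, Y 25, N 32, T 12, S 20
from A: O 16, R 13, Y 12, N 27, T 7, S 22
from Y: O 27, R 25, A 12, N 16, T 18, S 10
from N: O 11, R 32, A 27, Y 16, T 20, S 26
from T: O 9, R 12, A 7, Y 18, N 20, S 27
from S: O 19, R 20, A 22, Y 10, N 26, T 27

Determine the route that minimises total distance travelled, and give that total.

There are 360 distinct closed tours to check (reversals are equivalent).
O→R→A→Y→N→T→S→O: 21+13+12+16+20+27+19 = 128
O→R→A→Y→N→S→T→O: 21+13+12+16+26+27+9 = 124
O→R→A→Y→T→N→S→O: 21+13+12+18+20+26+19 = 129
O→R→A→Y→T→S→N→O: 21+13+12+18+27+26+11 = 128
O→R→A→Y→S→N→T→O: 21+13+12+10+26+20+9 = 111
O→R→A→Y→S→T→N→O: 21+13+12+10+27+20+11 = 114
O→R→A→N→Y→T→S→O: 21+13+27+16+18+27+19 = 141
O→R→A→N→Y→S→T→O: 21+13+27+16+10+27+9 = 123
… (352 more)
O→N→Y→S→R→A→T→O: 11+16+10+20+13+7+9 = 86  ← best
The minimum is 86.
One optimal route: O → N → Y → S → R → A → T → O (or its reverse).

Shortest round trip = 86.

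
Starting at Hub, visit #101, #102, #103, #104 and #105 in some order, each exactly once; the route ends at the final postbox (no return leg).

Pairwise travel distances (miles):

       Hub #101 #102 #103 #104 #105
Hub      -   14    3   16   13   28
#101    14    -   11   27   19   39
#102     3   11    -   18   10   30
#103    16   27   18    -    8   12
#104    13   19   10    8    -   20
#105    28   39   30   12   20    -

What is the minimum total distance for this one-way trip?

There are 5! = 120 possible orderings.
Hub→#101→#102→#103→#104→#105: 14+11+18+8+20 = 71
Hub→#101→#102→#103→#105→#104: 14+11+18+12+20 = 75
Hub→#101→#102→#104→#103→#105: 14+11+10+8+12 = 55
Hub→#101→#102→#104→#105→#103: 14+11+10+20+12 = 67
Hub→#101→#102→#105→#103→#104: 14+11+30+12+8 = 75
Hub→#101→#102→#105→#104→#103: 14+11+30+20+8 = 83
Hub→#101→#103→#102→#104→#105: 14+27+18+10+20 = 89
Hub→#101→#103→#102→#105→#104: 14+27+18+30+20 = 109
Hub→#101→#103→#104→#102→#105: 14+27+8+10+30 = 89
Hub→#101→#103→#104→#105→#102: 14+27+8+20+30 = 99
Hub→#101→#103→#105→#102→#104: 14+27+12+30+10 = 93
Hub→#101→#103→#105→#104→#102: 14+27+12+20+10 = 83
Hub→#101→#104→#102→#103→#105: 14+19+10+18+12 = 73
Hub→#101→#104→#102→#105→#103: 14+19+10+30+12 = 85
… (106 more)
Hub→#102→#101→#104→#103→#105: 3+11+19+8+12 = 53  ← best
The minimum is 53.
One shortest path: Hub → #102 → #101 → #104 → #103 → #105.

53 miles — the minimum one-way total.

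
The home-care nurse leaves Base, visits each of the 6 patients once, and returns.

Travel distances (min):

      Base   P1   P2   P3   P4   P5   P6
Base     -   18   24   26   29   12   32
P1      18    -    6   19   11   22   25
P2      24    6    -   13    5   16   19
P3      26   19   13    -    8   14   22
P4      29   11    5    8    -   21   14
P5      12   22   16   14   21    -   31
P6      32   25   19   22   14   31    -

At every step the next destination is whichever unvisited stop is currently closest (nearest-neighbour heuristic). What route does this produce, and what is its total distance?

From Base: distances to unvisited — P5=12, P1=18, P2=24, P3=26, P4=29, P6=32. Nearest is P5 (12).
From P5: distances to unvisited — P3=14, P2=16, P4=21, P1=22, P6=31. Nearest is P3 (14).
From P3: distances to unvisited — P4=8, P2=13, P1=19, P6=22. Nearest is P4 (8).
From P4: distances to unvisited — P2=5, P1=11, P6=14. Nearest is P2 (5).
From P2: distances to unvisited — P1=6, P6=19. Nearest is P1 (6).
From P1: distances to unvisited — P6=25. Nearest is P6 (25).
Return P6→Base: 32.
Total = 12 + 14 + 8 + 5 + 6 + 25 + 32 = 102.

Nearest-neighbour total = 102 min; route Base → P5 → P3 → P4 → P2 → P1 → P6 → Base.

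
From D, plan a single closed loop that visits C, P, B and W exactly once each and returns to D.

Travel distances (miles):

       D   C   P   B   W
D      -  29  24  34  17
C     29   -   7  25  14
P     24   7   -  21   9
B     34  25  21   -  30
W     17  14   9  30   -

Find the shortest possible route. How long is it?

With 4 stops there are 4!/2 = 12 distinct round trips (a route and its reverse cost the same).
D - C - P - B - W - D: 29+7+21+30+17 = 104
D - C - P - W - B - D: 29+7+9+30+34 = 109
D - C - B - P - W - D: 29+25+21+9+17 = 101
D - C - B - W - P - D: 29+25+30+9+24 = 117
D - C - W - P - B - D: 29+14+9+21+34 = 107
D - C - W - B - P - D: 29+14+30+21+24 = 118
D - P - C - B - W - D: 24+7+25+30+17 = 103
D - P - C - W - B - D: 24+7+14+30+34 = 109
D - P - B - C - W - D: 24+21+25+14+17 = 101
D - P - W - C - B - D: 24+9+14+25+34 = 106
D - B - C - P - W - D: 34+25+7+9+17 = 92
D - B - P - C - W - D: 34+21+7+14+17 = 93
The minimum is 92.
One optimal route: D → B → C → P → W → D (or its reverse).

Minimum total distance: 92 miles.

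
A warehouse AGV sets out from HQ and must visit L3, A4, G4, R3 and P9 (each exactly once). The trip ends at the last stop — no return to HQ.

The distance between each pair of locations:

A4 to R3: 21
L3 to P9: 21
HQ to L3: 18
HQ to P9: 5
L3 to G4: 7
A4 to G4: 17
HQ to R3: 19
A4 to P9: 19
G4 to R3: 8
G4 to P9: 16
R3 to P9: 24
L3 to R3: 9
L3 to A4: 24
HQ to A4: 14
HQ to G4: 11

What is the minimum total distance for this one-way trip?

57 — the minimum one-way total.

There are 5! = 120 possible orderings.
HQ→L3→A4→G4→R3→P9: 18+24+17+8+24 = 91
HQ→L3→A4→G4→P9→R3: 18+24+17+16+24 = 99
HQ→L3→A4→R3→G4→P9: 18+24+21+8+16 = 87
HQ→L3→A4→R3→P9→G4: 18+24+21+24+16 = 103
HQ→L3→A4→P9→G4→R3: 18+24+19+16+8 = 85
HQ→L3→A4→P9→R3→G4: 18+24+19+24+8 = 93
HQ→L3→G4→A4→R3→P9: 18+7+17+21+24 = 87
HQ→L3→G4→A4→P9→R3: 18+7+17+19+24 = 85
HQ→L3→G4→R3→A4→P9: 18+7+8+21+19 = 73
HQ→L3→G4→R3→P9→A4: 18+7+8+24+19 = 76
HQ→L3→G4→P9→A4→R3: 18+7+16+19+21 = 81
HQ→L3→G4→P9→R3→A4: 18+7+16+24+21 = 86
HQ→L3→R3→A4→G4→P9: 18+9+21+17+16 = 81
HQ→L3→R3→A4→P9→G4: 18+9+21+19+16 = 83
… (106 more)
HQ→P9→A4→G4→L3→R3: 5+19+17+7+9 = 57  ← best
The minimum is 57.
One shortest path: HQ → P9 → A4 → G4 → L3 → R3.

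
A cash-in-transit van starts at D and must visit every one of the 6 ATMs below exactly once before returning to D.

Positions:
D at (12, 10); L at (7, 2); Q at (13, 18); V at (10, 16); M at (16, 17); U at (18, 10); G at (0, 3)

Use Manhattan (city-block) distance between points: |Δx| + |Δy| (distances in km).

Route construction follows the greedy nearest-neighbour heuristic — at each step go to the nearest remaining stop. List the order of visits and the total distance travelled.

Total distance 68 km via the nearest-neighbour route D → U → M → Q → V → L → G → D.

At D the remaining stops are U 6, V 8, Q 9, M 11, L 13, G 19; go to U.
At U the remaining stops are M 9, Q 13, V 14, L 19, G 25; go to M.
At M the remaining stops are Q 4, V 7, L 24, G 30; go to Q.
At Q the remaining stops are V 5, L 22, G 28; go to V.
At V the remaining stops are L 17, G 23; go to L.
At L the remaining stops are G 8; go to G.
Return G→D: 19.
Total = 6 + 9 + 4 + 5 + 17 + 8 + 19 = 68.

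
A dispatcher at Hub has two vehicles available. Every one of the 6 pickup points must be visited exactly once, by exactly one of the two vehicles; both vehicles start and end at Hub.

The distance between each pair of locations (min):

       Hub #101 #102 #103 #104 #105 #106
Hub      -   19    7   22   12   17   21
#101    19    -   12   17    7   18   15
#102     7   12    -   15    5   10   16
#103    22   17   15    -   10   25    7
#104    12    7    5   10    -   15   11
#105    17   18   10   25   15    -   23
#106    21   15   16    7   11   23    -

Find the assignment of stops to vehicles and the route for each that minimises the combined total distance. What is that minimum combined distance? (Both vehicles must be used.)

Check every non-empty split of the stops between the two vehicles; for each half take its own optimal tour:
  {#101} + {#102, #103, #104, #105, #106}: 38 + 69 = 107
  {#102} + {#101, #103, #104, #105, #106}: 14 + 79 = 93
  {#101, #102} + {#103, #104, #105, #106}: 38 + 69 = 107
  {#103} + {#101, #102, #104, #105, #106}: 44 + 73 = 117
  {#101, #103} + {#102, #104, #105, #106}: 58 + 63 = 121
  {#102, #103} + {#101, #104, #105, #106}: 44 + 73 = 117
  … (31 splits in total)
Best: vehicle 1 Hub → #102 → Hub = 14; vehicle 2 Hub → #104 → #103 → #106 → #101 → #105 → Hub = 79; combined 93.

93 min — the smallest possible combined total.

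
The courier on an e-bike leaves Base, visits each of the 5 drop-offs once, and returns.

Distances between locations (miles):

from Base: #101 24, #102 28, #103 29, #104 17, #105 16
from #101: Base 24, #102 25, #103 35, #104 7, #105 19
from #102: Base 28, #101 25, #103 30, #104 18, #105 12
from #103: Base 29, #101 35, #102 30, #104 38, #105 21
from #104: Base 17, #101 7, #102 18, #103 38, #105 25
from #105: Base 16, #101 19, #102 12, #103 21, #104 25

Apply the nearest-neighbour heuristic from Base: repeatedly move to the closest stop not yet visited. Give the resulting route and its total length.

Base → [#105:16 / #104:17 / #101:24 / #102:28 / #103:29] → #105 (16)
#105 → [#102:12 / #101:19 / #103:21 / #104:25] → #102 (12)
#102 → [#104:18 / #101:25 / #103:30] → #104 (18)
#104 → [#101:7 / #103:38] → #101 (7)
#101 → [#103:35] → #103 (35)
Return #103→Base: 29.
Total = 16 + 12 + 18 + 7 + 35 + 29 = 117.

Total distance 117 miles via the nearest-neighbour route Base → #105 → #102 → #104 → #101 → #103 → Base.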